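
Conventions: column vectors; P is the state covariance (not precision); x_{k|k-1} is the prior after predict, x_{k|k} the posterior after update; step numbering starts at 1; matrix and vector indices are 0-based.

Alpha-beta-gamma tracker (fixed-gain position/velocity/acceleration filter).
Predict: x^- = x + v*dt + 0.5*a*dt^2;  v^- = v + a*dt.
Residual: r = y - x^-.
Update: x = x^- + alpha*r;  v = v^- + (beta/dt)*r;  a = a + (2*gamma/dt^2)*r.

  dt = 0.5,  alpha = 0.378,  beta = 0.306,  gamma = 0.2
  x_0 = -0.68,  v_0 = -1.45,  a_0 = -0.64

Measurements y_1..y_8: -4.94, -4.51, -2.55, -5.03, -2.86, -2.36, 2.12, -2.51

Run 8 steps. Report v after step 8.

step 1: x_pred=-1.4850  r=-3.4550  x^+=-2.7910  v^+=-3.8845  a^+=-6.1680
step 2: x_pred=-5.5042  r=0.9942  x^+=-5.1284  v^+=-6.3600  a^+=-4.5772
step 3: x_pred=-8.8806  r=6.3306  x^+=-6.4876  v^+=-4.7743  a^+=5.5516
step 4: x_pred=-8.1808  r=3.1508  x^+=-6.9898  v^+=-0.0702  a^+=10.5929
step 5: x_pred=-5.7008  r=2.8408  x^+=-4.6270  v^+=6.9648  a^+=15.1382
step 6: x_pred=0.7477  r=-3.1077  x^+=-0.4270  v^+=12.6320  a^+=10.1658
step 7: x_pred=7.1597  r=-5.0397  x^+=5.2547  v^+=14.6306  a^+=2.1023
step 8: x_pred=12.8328  r=-15.3428  x^+=7.0332  v^+=6.2919  a^+=-22.4462

v_post = 6.2919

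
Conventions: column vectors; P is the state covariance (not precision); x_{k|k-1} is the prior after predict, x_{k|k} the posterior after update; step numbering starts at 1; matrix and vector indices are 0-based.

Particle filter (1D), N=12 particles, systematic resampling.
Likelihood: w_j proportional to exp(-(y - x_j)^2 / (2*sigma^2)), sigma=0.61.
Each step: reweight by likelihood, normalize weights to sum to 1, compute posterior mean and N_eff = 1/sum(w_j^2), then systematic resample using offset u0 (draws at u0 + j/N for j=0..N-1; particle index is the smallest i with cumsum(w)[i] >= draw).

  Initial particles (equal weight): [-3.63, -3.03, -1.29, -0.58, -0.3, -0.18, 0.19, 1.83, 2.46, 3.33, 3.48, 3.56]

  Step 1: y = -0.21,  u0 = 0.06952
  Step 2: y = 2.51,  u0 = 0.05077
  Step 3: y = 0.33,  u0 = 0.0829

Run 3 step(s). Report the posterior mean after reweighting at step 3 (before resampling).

step 1: w=[0.0000, 0.0000, 0.0543, 0.2167, 0.2577, 0.2602, 0.2101, 0.0010, 0.0000, 0.0000, 0.0000, 0.0000]  mean=-0.2782  Neff=4.3831  idx=[3, 3, 3, 4, 4, 4, 5, 5, 5, 6, 6, 6]
step 2: w=[0.0011, 0.0011, 0.0011, 0.0102, 0.0102, 0.0102, 0.0246, 0.0246, 0.0246, 0.2974, 0.2974, 0.2974]  mean=0.1452  Neff=3.7377  idx=[6, 9, 9, 9, 9, 10, 10, 10, 11, 11, 11, 11]
step 3: w=[0.0617, 0.0853, 0.0853, 0.0853, 0.0853, 0.0853, 0.0853, 0.0853, 0.0853, 0.0853, 0.0853, 0.0853]  mean=0.1672  Neff=11.9272  idx=[1, 2, 3, 4, 5, 6, 7, 8, 9, 10, 11, 11]

post_mean = 0.1672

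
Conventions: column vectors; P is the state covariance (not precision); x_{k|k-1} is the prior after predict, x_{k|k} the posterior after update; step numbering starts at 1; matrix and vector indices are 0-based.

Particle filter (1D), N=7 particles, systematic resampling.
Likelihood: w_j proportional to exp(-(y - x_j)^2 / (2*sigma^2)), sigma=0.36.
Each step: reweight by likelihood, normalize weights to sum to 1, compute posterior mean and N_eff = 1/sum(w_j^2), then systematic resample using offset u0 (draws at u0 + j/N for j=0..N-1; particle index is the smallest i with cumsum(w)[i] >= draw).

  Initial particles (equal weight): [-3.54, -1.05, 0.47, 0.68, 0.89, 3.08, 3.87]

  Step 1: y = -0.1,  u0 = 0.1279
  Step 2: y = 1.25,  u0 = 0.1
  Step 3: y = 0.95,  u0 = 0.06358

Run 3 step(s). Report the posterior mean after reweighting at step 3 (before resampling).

post_mean = 0.7648

step 1: w=[0.0000, 0.0707, 0.6568, 0.2200, 0.0524, 0.0000, 0.0000]  mean=0.4307  Neff=2.0510  idx=[2, 2, 2, 2, 2, 3, 4]
step 2: w=[0.0698, 0.0698, 0.0698, 0.0698, 0.0698, 0.2084, 0.4427]  mean=0.6997  Neff=3.7919  idx=[1, 3, 5, 5, 6, 6, 6]
step 3: w=[0.0777, 0.0777, 0.1427, 0.1427, 0.1864, 0.1864, 0.1864]  mean=0.7648  Neff=6.3679  idx=[0, 2, 3, 4, 5, 5, 6]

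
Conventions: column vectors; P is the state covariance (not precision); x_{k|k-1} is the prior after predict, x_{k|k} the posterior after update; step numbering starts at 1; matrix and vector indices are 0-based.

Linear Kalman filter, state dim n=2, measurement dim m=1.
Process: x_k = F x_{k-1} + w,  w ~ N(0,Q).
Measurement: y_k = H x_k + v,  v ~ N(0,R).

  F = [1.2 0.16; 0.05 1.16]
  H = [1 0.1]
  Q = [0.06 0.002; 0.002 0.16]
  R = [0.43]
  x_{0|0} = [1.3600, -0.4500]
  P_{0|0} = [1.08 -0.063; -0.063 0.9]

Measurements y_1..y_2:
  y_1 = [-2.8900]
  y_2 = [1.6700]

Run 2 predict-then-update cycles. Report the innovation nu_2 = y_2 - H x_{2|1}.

step 1: x^-=[1.5600, -0.4540]  P^-=[1.6140 0.1456; 0.1456 1.3664]  S=[2.0868]  K=[0.7804; 0.1353]  nu=[-4.4046]  x^+=[-1.8774, -1.0498]  P^+=[0.3430 -0.0747; -0.0747 1.3282]
step 2: x^-=[-2.4209, -1.3116]  P^-=[0.5593 0.1646; 0.1646 1.9395]  S=[1.0416]  K=[0.5528; 0.3442]  nu=[4.2221]  x^+=[-0.0871, 0.1416]  P^+=[0.2410 -0.0336; -0.0336 1.8161]

innov = [4.2221]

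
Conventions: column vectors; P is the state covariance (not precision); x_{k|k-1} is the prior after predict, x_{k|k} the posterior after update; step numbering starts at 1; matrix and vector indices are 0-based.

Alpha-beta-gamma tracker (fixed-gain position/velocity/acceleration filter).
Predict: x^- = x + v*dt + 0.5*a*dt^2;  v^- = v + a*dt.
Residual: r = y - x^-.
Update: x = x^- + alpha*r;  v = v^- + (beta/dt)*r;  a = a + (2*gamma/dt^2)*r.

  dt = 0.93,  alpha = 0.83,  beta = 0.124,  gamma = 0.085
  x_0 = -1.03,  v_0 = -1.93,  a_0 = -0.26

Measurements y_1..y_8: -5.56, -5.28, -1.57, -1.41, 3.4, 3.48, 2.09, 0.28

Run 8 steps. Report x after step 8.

step 1: x_pred=-2.9373  r=-2.6227  x^+=-5.1141  v^+=-2.5215  a^+=-0.7755
step 2: x_pred=-7.7945  r=2.5145  x^+=-5.7075  v^+=-2.9074  a^+=-0.2813
step 3: x_pred=-8.5330  r=6.9630  x^+=-2.7537  v^+=-2.2406  a^+=1.0873
step 4: x_pred=-4.3673  r=2.9573  x^+=-1.9127  v^+=-0.8351  a^+=1.6686
step 5: x_pred=-1.9678  r=5.3678  x^+=2.4875  v^+=1.4324  a^+=2.7237
step 6: x_pred=4.9975  r=-1.5175  x^+=3.7380  v^+=3.7631  a^+=2.4254
step 7: x_pred=8.2865  r=-6.1965  x^+=3.1434  v^+=5.1925  a^+=1.2074
step 8: x_pred=8.4946  r=-8.2146  x^+=1.6765  v^+=5.2202  a^+=-0.4072

x_post = 1.6765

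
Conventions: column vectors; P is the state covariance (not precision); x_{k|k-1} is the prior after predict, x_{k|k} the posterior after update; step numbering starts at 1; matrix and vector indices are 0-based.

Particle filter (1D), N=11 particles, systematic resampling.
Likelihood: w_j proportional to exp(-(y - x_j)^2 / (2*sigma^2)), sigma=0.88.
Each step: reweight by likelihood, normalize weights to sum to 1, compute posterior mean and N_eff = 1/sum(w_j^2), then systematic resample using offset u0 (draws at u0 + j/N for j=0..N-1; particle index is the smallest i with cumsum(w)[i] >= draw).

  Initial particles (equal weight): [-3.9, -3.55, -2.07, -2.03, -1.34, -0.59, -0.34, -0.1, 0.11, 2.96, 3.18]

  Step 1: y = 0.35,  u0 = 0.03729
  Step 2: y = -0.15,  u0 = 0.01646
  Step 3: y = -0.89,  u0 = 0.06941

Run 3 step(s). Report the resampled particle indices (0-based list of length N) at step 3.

resampled_idx = [0, 1, 2, 2, 3, 4, 5, 6, 7, 9, 10]

step 1: w=[0.0000, 0.0000, 0.0068, 0.0077, 0.0470, 0.1679, 0.2184, 0.2607, 0.2862, 0.0037, 0.0017]  mean=-0.2443  Neff=4.3841  idx=[4, 5, 5, 6, 6, 7, 7, 7, 8, 8, 8]
step 2: w=[0.0401, 0.0884, 0.0884, 0.0978, 0.0978, 0.1000, 0.1000, 0.1000, 0.0959, 0.0959, 0.0959]  mean=-0.2229  Neff=10.6478  idx=[0, 1, 2, 3, 4, 5, 6, 7, 8, 9, 10]
step 3: w=[0.1098, 0.1181, 0.1181, 0.1030, 0.1030, 0.0837, 0.0837, 0.0837, 0.0656, 0.0656, 0.0656]  mean=-0.3601  Neff=10.5138  idx=[0, 1, 2, 2, 3, 4, 5, 6, 7, 9, 10]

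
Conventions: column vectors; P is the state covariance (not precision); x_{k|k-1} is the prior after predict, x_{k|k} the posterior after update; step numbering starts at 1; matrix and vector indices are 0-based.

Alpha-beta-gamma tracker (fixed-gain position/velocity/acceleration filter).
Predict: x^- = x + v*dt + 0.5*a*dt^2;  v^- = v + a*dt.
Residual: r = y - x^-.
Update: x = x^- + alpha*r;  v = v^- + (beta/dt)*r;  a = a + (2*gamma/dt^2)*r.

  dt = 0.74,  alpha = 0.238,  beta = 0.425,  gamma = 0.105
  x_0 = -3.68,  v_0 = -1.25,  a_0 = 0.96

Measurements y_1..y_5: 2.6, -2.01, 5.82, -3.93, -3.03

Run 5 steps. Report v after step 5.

v_post = -6.7439

step 1: x_pred=-4.3422  r=6.9422  x^+=-2.6899  v^+=3.4474  a^+=3.6223
step 2: x_pred=0.8530  r=-2.8630  x^+=0.1716  v^+=4.4836  a^+=2.5243
step 3: x_pred=4.1806  r=1.6394  x^+=4.5708  v^+=7.2932  a^+=3.1530
step 4: x_pred=10.8311  r=-14.7611  x^+=7.3179  v^+=1.1488  a^+=-2.5077
step 5: x_pred=7.4814  r=-10.5114  x^+=4.9797  v^+=-6.7439  a^+=-6.5388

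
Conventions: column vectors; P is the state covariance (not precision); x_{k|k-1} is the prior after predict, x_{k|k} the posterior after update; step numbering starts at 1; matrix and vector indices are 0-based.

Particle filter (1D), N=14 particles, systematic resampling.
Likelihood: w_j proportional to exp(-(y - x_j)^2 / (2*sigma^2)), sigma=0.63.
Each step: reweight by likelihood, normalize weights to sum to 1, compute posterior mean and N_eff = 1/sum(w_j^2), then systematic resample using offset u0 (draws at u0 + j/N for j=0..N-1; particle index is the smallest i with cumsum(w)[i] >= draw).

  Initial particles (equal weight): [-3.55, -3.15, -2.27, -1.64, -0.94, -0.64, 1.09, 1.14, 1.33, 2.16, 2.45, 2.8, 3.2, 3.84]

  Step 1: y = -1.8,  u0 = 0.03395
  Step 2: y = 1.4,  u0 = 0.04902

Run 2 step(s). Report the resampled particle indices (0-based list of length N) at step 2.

resampled_idx = [11, 11, 12, 12, 13, 13, 13, 13, 13, 13, 13, 13, 13, 13]

step 1: w=[0.0087, 0.0415, 0.3122, 0.3993, 0.1624, 0.0757, 0.0000, 0.0000, 0.0000, 0.0000, 0.0000, 0.0000, 0.0000, 0.0000]  mean=-1.7266  Neff=3.4376  idx=[1, 2, 2, 2, 2, 3, 3, 3, 3, 3, 3, 4, 4, 5]
step 2: w=[0.0000, 0.0000, 0.0000, 0.0000, 0.0000, 0.0012, 0.0012, 0.0012, 0.0012, 0.0012, 0.0012, 0.1372, 0.1372, 0.7184]  mean=-0.7295  Neff=1.8060  idx=[11, 11, 12, 12, 13, 13, 13, 13, 13, 13, 13, 13, 13, 13]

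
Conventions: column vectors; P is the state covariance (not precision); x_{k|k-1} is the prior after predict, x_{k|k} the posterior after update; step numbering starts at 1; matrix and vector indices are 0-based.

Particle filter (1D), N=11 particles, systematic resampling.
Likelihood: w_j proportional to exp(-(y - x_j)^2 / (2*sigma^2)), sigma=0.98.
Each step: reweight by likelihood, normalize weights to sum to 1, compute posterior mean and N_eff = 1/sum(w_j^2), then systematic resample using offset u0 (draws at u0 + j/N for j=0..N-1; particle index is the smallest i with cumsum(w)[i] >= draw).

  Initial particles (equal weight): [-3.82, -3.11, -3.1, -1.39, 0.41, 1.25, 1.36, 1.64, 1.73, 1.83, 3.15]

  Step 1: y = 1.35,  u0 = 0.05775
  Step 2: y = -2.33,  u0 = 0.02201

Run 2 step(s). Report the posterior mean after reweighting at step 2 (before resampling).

step 1: w=[0.0000, 0.0000, 0.0000, 0.0036, 0.1127, 0.1775, 0.1785, 0.1708, 0.1656, 0.1583, 0.0330]  mean=1.4662  Neff=6.2963  idx=[4, 5, 5, 6, 6, 7, 7, 8, 8, 9, 9]
step 2: w=[0.7891, 0.0497, 0.0497, 0.0328, 0.0328, 0.0107, 0.0107, 0.0074, 0.0074, 0.0048, 0.0048]  mean=0.6154  Neff=1.5871  idx=[0, 0, 0, 0, 0, 0, 0, 0, 0, 2, 4]

post_mean = 0.6154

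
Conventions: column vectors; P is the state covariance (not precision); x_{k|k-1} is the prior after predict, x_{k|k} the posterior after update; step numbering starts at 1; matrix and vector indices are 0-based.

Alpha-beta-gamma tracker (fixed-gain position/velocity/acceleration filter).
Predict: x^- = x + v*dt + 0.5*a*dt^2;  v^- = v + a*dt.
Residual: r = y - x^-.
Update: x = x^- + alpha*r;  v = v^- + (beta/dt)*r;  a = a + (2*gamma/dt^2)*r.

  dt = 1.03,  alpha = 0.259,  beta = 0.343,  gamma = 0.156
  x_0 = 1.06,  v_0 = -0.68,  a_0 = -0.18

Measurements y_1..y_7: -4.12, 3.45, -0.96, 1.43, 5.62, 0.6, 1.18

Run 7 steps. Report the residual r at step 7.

step 1: x_pred=0.2641  r=-4.3841  x^+=-0.8714  v^+=-2.3254  a^+=-1.4693
step 2: x_pred=-4.0459  r=7.4959  x^+=-2.1045  v^+=-1.3426  a^+=0.7351
step 3: x_pred=-3.0973  r=2.1373  x^+=-2.5438  v^+=0.1264  a^+=1.3637
step 4: x_pred=-1.6902  r=3.1202  x^+=-0.8821  v^+=2.5701  a^+=2.2813
step 5: x_pred=2.9752  r=2.6448  x^+=3.6602  v^+=5.8006  a^+=3.0591
step 6: x_pred=11.2575  r=-10.6575  x^+=8.4972  v^+=5.4024  a^+=-0.0751
step 7: x_pred=14.0218  r=-12.8418  x^+=10.6958  v^+=1.0486  a^+=-3.8518

resid = -12.8418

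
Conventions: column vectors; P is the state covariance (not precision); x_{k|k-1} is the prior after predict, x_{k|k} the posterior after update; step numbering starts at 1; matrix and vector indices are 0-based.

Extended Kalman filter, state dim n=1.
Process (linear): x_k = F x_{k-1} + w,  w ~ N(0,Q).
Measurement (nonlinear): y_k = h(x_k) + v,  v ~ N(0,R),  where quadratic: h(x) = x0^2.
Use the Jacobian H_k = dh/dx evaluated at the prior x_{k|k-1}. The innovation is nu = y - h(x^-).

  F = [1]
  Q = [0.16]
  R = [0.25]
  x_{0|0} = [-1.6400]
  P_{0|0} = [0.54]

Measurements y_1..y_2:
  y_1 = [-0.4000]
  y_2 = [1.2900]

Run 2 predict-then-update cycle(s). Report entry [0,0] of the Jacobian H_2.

H_jac[0,0] = -1.4566

step 1: x^-=[-1.6400]  P^-=[0.7000]  H_jac=[-3.2800]  S=[7.7809]  K=[-0.2951]  nu=[-3.0896]  x^+=[-0.7283]  P^+=[0.0225]
step 2: x^-=[-0.7283]  P^-=[0.1825]  H_jac=[-1.4566]  S=[0.6372]  K=[-0.4172]  nu=[0.7596]  x^+=[-1.0452]  P^+=[0.0716]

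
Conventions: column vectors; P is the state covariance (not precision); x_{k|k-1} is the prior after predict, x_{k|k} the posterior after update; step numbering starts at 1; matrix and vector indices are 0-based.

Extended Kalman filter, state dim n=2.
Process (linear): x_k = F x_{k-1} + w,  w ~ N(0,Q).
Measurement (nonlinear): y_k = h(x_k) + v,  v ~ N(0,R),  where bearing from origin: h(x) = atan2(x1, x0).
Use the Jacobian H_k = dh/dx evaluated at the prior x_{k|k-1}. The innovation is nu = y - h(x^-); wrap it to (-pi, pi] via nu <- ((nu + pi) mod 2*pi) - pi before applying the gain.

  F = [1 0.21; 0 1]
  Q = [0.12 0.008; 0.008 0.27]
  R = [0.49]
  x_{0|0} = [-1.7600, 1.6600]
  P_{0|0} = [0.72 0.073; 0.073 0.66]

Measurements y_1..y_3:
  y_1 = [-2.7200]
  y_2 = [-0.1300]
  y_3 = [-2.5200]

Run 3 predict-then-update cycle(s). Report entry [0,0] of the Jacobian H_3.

step 1: x^-=[-1.4114, 1.6600]  P^-=[0.8998 0.2196; 0.2196 0.9300]  H_jac=[-0.3496 -0.2973]  S=[0.7278]  K=[-0.5219; -0.4853]  nu=[1.2878]  x^+=[-2.0835, 1.0350]  P^+=[0.7015 0.0352; 0.0352 0.7585]
step 2: x^-=[-1.8662, 1.0350]  P^-=[0.8697 0.2025; 0.2025 1.0285]  H_jac=[-0.2273 -0.4098]  S=[0.7454]  K=[-0.3765; -0.6272]  nu=[-2.7652]  x^+=[-0.8250, 2.7694]  P^+=[0.7641 0.0265; 0.0265 0.7353]
step 3: x^-=[-0.2434, 2.7694]  P^-=[0.9276 0.1889; 0.1889 1.0053]  H_jac=[-0.3583 -0.0315]  S=[0.6144]  K=[-0.5507; -0.1617]  nu=[2.1047]  x^+=[-1.4024, 2.4291]  P^+=[0.7413 0.1342; 0.1342 0.9892]

H_jac[0,0] = -0.3583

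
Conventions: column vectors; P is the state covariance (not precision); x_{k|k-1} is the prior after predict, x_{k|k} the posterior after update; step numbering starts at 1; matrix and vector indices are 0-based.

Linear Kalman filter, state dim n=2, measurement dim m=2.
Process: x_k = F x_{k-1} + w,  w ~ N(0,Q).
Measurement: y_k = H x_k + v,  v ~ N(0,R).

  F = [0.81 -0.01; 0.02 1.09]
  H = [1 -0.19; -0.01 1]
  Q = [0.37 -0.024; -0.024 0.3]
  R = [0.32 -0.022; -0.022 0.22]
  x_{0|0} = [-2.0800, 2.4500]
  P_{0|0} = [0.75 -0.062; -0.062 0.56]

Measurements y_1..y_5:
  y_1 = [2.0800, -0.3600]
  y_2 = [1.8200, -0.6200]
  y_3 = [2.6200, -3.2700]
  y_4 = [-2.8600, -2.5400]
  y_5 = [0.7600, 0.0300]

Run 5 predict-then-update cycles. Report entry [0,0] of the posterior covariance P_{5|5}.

P_post[0,0] = 0.1945

step 1: x^-=[-1.7093, 2.6289]  P^-=[0.8631 -0.0727; -0.0727 0.9629]  S=[1.2455 -0.2864; -0.2864 1.1845]  K=[0.7288 0.1076; -0.0192 0.8089]  nu=[4.2888, -3.0060]  x^+=[1.0931, 0.1148]  P^+=[0.2327 0.0100; 0.0100 0.1785]
step 2: x^-=[0.8842, 0.1470]  P^-=[0.5226 -0.0134; -0.0134 0.5126]  S=[0.8662 -0.1380; -0.1380 0.7329]  K=[0.6208 0.0915; -0.0169 0.6964]  nu=[0.9637, -0.7581]  x^+=[1.4131, -0.3973]  P^+=[0.1983 0.0085; 0.0085 0.1537]
step 3: x^-=[1.1486, -0.4048]  P^-=[0.5000 -0.0150; -0.0150 0.4830]  S=[0.8431 -0.1338; -0.1338 0.7034]  K=[0.6103 0.0877; -0.0182 0.6835]  nu=[1.3945, -2.8537]  x^+=[1.7495, -2.3806]  P^+=[0.1948 0.0078; 0.0078 0.1508]
step 4: x^-=[1.4409, -2.5598]  P^-=[0.4977 -0.0156; -0.0156 0.4796]  S=[0.8410 -0.1337; -0.1337 0.7000]  K=[0.6092 0.0870; -0.0185 0.6819]  nu=[-4.7873, 0.0342]  x^+=[-1.4726, -2.4481]  P^+=[0.1945 0.0077; 0.0077 0.1505]
step 5: x^-=[-1.1683, -2.6978]  P^-=[0.4975 -0.0157; -0.0157 0.4792]  S=[0.8408 -0.1338; -0.1338 0.6996]  K=[0.6091 0.0869; -0.0185 0.6817]  nu=[1.4157, 2.7161]  x^+=[-0.0700, -0.8725]  P^+=[0.1945 0.0077; 0.0077 0.1505]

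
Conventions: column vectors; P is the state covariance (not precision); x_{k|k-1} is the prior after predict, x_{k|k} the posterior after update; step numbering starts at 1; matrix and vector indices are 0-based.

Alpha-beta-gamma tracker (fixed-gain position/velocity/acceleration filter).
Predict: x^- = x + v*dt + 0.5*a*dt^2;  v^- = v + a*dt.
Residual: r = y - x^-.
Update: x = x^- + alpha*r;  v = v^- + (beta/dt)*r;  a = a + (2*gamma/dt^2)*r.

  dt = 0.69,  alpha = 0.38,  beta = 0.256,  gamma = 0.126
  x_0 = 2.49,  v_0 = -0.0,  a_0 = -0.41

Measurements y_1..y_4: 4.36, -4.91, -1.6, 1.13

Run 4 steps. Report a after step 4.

a_post = 0.2113

step 1: x_pred=2.3924  r=1.9676  x^+=3.1401  v^+=0.4471  a^+=0.6315
step 2: x_pred=3.5989  r=-8.5089  x^+=0.3655  v^+=-2.2741  a^+=-3.8723
step 3: x_pred=-2.1254  r=0.5254  x^+=-1.9258  v^+=-4.7511  a^+=-3.5942
step 4: x_pred=-6.0596  r=7.1896  x^+=-3.3276  v^+=-4.5636  a^+=0.2113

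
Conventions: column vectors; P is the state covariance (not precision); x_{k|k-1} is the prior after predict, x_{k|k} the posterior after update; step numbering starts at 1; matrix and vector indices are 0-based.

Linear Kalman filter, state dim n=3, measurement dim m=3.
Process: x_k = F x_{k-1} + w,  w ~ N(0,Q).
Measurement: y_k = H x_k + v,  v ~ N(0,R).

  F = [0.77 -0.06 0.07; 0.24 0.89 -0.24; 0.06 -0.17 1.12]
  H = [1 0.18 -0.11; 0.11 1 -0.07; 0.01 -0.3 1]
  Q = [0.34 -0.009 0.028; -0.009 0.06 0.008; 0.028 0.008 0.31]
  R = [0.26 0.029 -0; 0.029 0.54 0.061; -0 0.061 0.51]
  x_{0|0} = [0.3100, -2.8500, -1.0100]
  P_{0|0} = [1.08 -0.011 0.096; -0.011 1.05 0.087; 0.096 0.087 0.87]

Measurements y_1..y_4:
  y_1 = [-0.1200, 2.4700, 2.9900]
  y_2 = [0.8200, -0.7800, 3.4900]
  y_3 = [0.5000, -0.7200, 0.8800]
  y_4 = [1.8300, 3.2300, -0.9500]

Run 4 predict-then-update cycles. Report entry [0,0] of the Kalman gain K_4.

K[0,0] = 0.6264

step 1: x^-=[0.3390, -2.2197, -0.6281]  P^-=[0.9990 0.1031 0.2346; 0.1031 0.9511 -0.2546; 0.2346 -0.2546 1.4156]  S=[1.3025 0.4380 -0.0477; 0.4380 1.5648 -0.5590; -0.0477 -0.5590 2.1681]  K=[0.7846 -0.0580 0.1009; 0.0326 0.5824 -0.0977; 0.0415 0.0279 0.6973]  nu=[-0.1285, 4.6084, 2.9488]  x^+=[0.2682, 0.1720, 1.5517]  P^+=[0.2107 -0.0229 0.0389; -0.0229 0.3177 0.0812; 0.0389 0.0812 0.3813]
step 2: x^-=[0.3048, -0.1549, 1.7247]  P^-=[0.4736 -0.0091 0.1013; -0.0091 0.2968 -0.0456; 0.1013 -0.0456 0.7730]  S=[0.7288 0.1285 -0.0022; 0.1285 0.8491 -0.1169; -0.0022 -0.1169 1.3392]  K=[0.6402 -0.0438 0.0784; 0.0073 0.3412 -0.0708; 0.0174 -0.0263 0.5859]  nu=[0.7328, -0.5379, 1.7158]  x^+=[0.9320, -0.4546, 2.7569]  P^+=[0.1716 -0.0170 0.0305; -0.0170 0.1849 0.0403; 0.0305 0.0403 0.3090]
step 3: x^-=[0.9379, -0.8425, 3.2209]  P^-=[0.4484 -0.0058 0.0876; -0.0058 0.2061 -0.0512; 0.0876 -0.0512 0.6927]  S=[0.7042 0.1139 -0.0045; 0.1139 0.7594 -0.0914; -0.0045 -0.0914 1.2538]  K=[0.6280 -0.0360 0.0745; 0.0090 0.2654 -0.0708; 0.0153 -0.0533 0.5616]  nu=[0.0680, 0.2448, -2.6031]  x^+=[0.7780, -0.5926, 1.7471]  P^+=[0.1679 -0.0130 0.0302; -0.0130 0.1423 0.0229; 0.0302 0.0229 0.2897]
step 4: x^-=[0.7569, -0.7600, 2.1041]  P^-=[0.4457 -0.0025 0.0860; -0.0025 0.1802 -0.0577; 0.0860 -0.0577 0.6738]  S=[0.7022 0.1131 -0.0050; 0.1131 0.7351 -0.0892; -0.0050 -0.0892 1.2364]  K=[0.6264 -0.0323 0.0740; 0.0126 0.2395 -0.0731; 0.0166 -0.0650 0.5550]  nu=[1.4413, 4.0540, -3.2897]  x^+=[1.2854, 0.4695, 0.0387]  P^+=[0.1673 -0.0110 0.0308; -0.0110 0.1275 0.0157; 0.0308 0.0157 0.2835]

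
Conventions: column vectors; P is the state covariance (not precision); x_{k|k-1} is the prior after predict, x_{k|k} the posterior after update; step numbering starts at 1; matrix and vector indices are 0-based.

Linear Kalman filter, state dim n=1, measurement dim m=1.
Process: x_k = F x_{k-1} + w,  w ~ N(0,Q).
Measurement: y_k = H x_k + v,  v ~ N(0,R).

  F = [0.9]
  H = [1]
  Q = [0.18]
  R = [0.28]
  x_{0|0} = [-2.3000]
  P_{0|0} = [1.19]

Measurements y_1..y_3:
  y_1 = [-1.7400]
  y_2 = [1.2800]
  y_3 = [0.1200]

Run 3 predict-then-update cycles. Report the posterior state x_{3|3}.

x_post = [0.0687]

step 1: x^-=[-2.0700]  P^-=[1.1439]  S=[1.4239]  K=[0.8034]  nu=[0.3300]  x^+=[-1.8049]  P^+=[0.2249]
step 2: x^-=[-1.6244]  P^-=[0.3622]  S=[0.6422]  K=[0.5640]  nu=[2.9044]  x^+=[0.0137]  P^+=[0.1579]
step 3: x^-=[0.0123]  P^-=[0.3079]  S=[0.5879]  K=[0.5237]  nu=[0.1077]  x^+=[0.0687]  P^+=[0.1466]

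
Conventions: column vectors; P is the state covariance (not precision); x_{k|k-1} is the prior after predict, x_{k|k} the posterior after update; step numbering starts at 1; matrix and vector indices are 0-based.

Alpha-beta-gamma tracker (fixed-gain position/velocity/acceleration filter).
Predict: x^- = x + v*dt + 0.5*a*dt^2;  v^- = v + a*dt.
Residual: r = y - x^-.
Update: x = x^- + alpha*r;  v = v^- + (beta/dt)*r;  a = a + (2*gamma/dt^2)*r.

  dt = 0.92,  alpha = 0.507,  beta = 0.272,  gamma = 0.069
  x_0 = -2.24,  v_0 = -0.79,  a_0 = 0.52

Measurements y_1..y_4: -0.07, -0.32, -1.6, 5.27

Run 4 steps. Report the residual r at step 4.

resid = 3.8567

step 1: x_pred=-2.7467  r=2.6767  x^+=-1.3896  v^+=0.4798  a^+=0.9564
step 2: x_pred=-0.5435  r=0.2235  x^+=-0.4302  v^+=1.4258  a^+=0.9929
step 3: x_pred=1.3017  r=-2.9017  x^+=-0.1695  v^+=1.4813  a^+=0.5198
step 4: x_pred=1.4133  r=3.8567  x^+=3.3686  v^+=3.0997  a^+=1.1486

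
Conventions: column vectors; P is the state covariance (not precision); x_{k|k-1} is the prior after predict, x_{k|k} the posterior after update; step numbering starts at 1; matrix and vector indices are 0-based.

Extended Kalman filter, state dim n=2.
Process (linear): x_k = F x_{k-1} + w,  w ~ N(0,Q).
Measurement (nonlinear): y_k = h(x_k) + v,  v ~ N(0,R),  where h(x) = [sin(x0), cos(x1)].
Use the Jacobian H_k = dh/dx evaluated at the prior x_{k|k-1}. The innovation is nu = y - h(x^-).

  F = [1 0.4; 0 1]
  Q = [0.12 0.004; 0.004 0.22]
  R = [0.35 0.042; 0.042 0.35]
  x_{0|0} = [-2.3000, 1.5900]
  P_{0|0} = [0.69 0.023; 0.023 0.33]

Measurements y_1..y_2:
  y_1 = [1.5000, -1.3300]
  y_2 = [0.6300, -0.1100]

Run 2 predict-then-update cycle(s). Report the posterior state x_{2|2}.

x_post = [0.1818, 2.3543]

step 1: x^-=[-1.6640, 1.5900]  P^-=[0.8812 0.1590; 0.1590 0.5500]  H_jac=[-0.0931 0.0000; 0.0000 -0.9998]  S=[0.3576 0.0568; 0.0568 0.8998]  K=[-0.2033 -0.1638; 0.0562 -0.6147]  nu=[2.4957, -1.3108]  x^+=[-1.9566, 2.5361]  P^+=[0.8385 0.0659; 0.0659 0.2128]
step 2: x^-=[-0.9422, 2.5361]  P^-=[1.0452 0.1550; 0.1550 0.4328]  H_jac=[0.5880 0.0000; 0.0000 -0.5692]  S=[0.7114 -0.0099; -0.0099 0.4902]  K=[0.8617 -0.1626; 0.1212 -0.5001]  nu=[1.4388, 0.7122]  x^+=[0.1818, 2.3543]  P^+=[0.5013 0.0364; 0.0364 0.2986]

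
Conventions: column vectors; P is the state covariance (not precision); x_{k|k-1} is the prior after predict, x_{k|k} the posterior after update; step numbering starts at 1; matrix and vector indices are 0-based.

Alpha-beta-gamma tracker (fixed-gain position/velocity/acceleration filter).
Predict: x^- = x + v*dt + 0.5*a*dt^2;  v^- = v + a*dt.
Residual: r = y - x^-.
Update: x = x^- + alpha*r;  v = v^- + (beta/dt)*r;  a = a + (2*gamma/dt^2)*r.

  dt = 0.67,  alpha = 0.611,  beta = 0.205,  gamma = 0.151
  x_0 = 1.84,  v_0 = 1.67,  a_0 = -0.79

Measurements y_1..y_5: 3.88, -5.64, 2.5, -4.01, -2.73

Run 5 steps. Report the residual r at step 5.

resid = 5.5102

step 1: x_pred=2.7816  r=1.0984  x^+=3.4527  v^+=1.4768  a^+=-0.0510
step 2: x_pred=4.4307  r=-10.0707  x^+=-1.7225  v^+=-1.6387  a^+=-6.8262
step 3: x_pred=-4.3526  r=6.8526  x^+=-0.1657  v^+=-4.1156  a^+=-2.2160
step 4: x_pred=-3.4205  r=-0.5895  x^+=-3.7807  v^+=-5.7807  a^+=-2.6126
step 5: x_pred=-8.2402  r=5.5102  x^+=-4.8735  v^+=-5.8452  a^+=1.0944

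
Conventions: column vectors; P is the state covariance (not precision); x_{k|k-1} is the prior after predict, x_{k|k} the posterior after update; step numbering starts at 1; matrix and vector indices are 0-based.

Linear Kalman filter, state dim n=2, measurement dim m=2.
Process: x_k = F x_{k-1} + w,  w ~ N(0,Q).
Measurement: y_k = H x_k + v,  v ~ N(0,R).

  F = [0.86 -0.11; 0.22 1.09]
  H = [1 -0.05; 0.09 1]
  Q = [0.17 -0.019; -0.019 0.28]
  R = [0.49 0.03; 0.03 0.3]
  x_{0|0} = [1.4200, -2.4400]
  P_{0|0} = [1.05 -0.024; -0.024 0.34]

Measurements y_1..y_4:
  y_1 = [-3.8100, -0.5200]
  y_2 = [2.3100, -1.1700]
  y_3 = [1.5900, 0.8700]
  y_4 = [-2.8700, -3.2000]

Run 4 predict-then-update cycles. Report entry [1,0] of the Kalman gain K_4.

step 1: x^-=[1.4896, -2.3472]  P^-=[0.9552 0.1170; 0.1170 0.7233]  S=[1.4353 0.1963; 0.1963 1.0521]  K=[0.6517 0.0713; -0.0401 0.7050]  nu=[-5.4170, 1.6931]  x^+=[-1.9197, -0.9364]  P^+=[0.3221 0.0120; 0.0120 0.2092]
step 2: x^-=[-1.5480, -1.4431]  P^-=[0.4085 0.0278; 0.0278 0.5499]  S=[0.8971 0.0669; 0.0669 0.8582]  K=[0.4508 0.0401; -0.0480 0.6474]  nu=[3.7858, 0.4124]  x^+=[0.1752, -1.3577]  P^+=[0.2224 0.0055; 0.0055 0.1923]
step 3: x^-=[0.3000, -1.4414]  P^-=[0.3357 0.0051; 0.0051 0.5219]  S=[0.8265 0.0392; 0.0392 0.8255]  K=[0.4048 0.0235; -0.0555 0.6354]  nu=[1.2179, 2.2844]  x^+=[0.8468, -0.0576]  P^+=[0.1991 0.0013; 0.0013 0.1888]
step 4: x^-=[0.7346, 0.1235]  P^-=[0.3193 -0.0028; -0.0028 0.5146]  S=[0.8109 0.0302; 0.0302 0.8167]  K=[0.3933 0.0172; -0.0587 0.6320]  nu=[-3.5984, -3.3896]  x^+=[-0.7391, -1.8073]  P^+=[0.1932 -0.0004; -0.0004 0.1879]

K[1,0] = -0.0587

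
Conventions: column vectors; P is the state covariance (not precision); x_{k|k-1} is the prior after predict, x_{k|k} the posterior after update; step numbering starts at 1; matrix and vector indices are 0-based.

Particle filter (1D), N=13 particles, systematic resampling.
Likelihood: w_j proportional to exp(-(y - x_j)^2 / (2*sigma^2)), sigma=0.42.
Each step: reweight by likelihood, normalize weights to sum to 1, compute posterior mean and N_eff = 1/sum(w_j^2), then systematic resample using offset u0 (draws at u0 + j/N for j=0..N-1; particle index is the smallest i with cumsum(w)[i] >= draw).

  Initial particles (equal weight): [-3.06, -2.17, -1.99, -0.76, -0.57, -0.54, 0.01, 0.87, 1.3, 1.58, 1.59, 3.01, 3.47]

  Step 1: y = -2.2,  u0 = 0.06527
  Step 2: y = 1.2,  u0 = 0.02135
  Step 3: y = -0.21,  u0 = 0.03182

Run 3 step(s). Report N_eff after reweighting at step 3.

step 1: w=[0.0612, 0.4971, 0.4398, 0.0014, 0.0003, 0.0002, 0.0000, 0.0000, 0.0000, 0.0000, 0.0000, 0.0000, 0.0000]  mean=-2.1426  Neff=2.2509  idx=[1, 1, 1, 1, 1, 1, 1, 2, 2, 2, 2, 2, 2]
step 2: w=[0.0056, 0.0056, 0.0056, 0.0056, 0.0056, 0.0056, 0.0056, 0.1601, 0.1601, 0.1601, 0.1601, 0.1601, 0.1601]  mean=-1.9971  Neff=6.4934  idx=[3, 7, 7, 8, 8, 9, 9, 10, 10, 11, 11, 12, 12]
step 3: w=[0.0122, 0.0823, 0.0823, 0.0823, 0.0823, 0.0823, 0.0823, 0.0823, 0.0823, 0.0823, 0.0823, 0.0823, 0.0823]  mean=-1.9922  Neff=12.2760  idx=[1, 2, 3, 4, 4, 5, 6, 7, 8, 9, 10, 11, 12]

N_eff = 12.2760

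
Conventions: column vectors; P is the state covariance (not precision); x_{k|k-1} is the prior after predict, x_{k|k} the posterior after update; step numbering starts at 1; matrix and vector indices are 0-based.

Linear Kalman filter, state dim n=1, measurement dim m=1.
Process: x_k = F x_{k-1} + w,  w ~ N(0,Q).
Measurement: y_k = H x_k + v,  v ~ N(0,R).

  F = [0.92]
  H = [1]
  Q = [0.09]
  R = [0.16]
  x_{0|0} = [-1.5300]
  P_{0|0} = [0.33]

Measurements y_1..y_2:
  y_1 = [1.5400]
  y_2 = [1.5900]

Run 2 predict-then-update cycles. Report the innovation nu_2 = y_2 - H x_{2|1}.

innov = [0.9929]

step 1: x^-=[-1.4076]  P^-=[0.3693]  S=[0.5293]  K=[0.6977]  nu=[2.9476]  x^+=[0.6490]  P^+=[0.1116]
step 2: x^-=[0.5971]  P^-=[0.1845]  S=[0.3445]  K=[0.5355]  nu=[0.9929]  x^+=[1.1288]  P^+=[0.0857]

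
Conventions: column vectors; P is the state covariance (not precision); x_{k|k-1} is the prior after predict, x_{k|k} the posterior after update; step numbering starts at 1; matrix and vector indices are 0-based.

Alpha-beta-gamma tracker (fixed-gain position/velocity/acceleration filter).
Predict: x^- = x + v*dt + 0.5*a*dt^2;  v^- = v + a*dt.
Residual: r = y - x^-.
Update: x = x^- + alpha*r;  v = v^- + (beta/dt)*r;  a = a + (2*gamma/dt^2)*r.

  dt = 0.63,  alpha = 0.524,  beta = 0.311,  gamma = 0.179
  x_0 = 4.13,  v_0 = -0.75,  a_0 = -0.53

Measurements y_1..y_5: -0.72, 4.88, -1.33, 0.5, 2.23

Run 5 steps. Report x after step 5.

step 1: x_pred=3.5523  r=-4.2723  x^+=1.3136  v^+=-3.1929  a^+=-4.3836
step 2: x_pred=-1.5678  r=6.4478  x^+=1.8108  v^+=-2.7716  a^+=1.4323
step 3: x_pred=0.3489  r=-1.6789  x^+=-0.5308  v^+=-2.6981  a^+=-0.0821
step 4: x_pred=-2.2469  r=2.7469  x^+=-0.8075  v^+=-1.3938  a^+=2.3956
step 5: x_pred=-1.2102  r=3.4402  x^+=0.5925  v^+=1.8137  a^+=5.4986

x_post = 0.5925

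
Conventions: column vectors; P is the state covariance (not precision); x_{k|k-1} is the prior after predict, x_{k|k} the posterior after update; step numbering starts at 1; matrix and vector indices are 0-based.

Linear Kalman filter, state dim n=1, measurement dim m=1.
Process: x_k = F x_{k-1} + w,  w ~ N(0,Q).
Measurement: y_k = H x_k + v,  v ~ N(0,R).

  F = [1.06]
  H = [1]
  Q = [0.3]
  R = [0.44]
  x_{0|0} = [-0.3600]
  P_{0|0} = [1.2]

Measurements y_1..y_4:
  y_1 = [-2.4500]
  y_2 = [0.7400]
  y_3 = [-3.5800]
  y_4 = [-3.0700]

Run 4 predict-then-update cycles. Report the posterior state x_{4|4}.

step 1: x^-=[-0.3816]  P^-=[1.6483]  S=[2.0883]  K=[0.7893]  nu=[-2.0684]  x^+=[-2.0142]  P^+=[0.3473]
step 2: x^-=[-2.1350]  P^-=[0.6902]  S=[1.1302]  K=[0.6107]  nu=[2.8750]  x^+=[-0.3793]  P^+=[0.2687]
step 3: x^-=[-0.4020]  P^-=[0.6019]  S=[1.0419]  K=[0.5777]  nu=[-3.1780]  x^+=[-2.2379]  P^+=[0.2542]
step 4: x^-=[-2.3722]  P^-=[0.5856]  S=[1.0256]  K=[0.5710]  nu=[-0.6978]  x^+=[-2.7706]  P^+=[0.2512]

x_post = [-2.7706]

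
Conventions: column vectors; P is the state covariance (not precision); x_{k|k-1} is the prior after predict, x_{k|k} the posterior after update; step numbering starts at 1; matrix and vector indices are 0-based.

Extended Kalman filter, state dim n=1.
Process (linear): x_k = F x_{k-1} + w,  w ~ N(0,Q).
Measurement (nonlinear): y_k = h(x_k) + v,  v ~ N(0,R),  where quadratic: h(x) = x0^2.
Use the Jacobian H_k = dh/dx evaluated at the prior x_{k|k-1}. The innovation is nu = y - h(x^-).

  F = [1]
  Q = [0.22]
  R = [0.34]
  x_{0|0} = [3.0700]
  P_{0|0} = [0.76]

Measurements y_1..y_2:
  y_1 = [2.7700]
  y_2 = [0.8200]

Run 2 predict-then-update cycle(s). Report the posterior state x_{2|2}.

x_post = [1.2710]

step 1: x^-=[3.0700]  P^-=[0.9800]  H_jac=[6.1400]  S=[37.2856]  K=[0.1614]  nu=[-6.6549]  x^+=[1.9960]  P^+=[0.0089]
step 2: x^-=[1.9960]  P^-=[0.2289]  H_jac=[3.9920]  S=[3.9884]  K=[0.2291]  nu=[-3.1641]  x^+=[1.2710]  P^+=[0.0195]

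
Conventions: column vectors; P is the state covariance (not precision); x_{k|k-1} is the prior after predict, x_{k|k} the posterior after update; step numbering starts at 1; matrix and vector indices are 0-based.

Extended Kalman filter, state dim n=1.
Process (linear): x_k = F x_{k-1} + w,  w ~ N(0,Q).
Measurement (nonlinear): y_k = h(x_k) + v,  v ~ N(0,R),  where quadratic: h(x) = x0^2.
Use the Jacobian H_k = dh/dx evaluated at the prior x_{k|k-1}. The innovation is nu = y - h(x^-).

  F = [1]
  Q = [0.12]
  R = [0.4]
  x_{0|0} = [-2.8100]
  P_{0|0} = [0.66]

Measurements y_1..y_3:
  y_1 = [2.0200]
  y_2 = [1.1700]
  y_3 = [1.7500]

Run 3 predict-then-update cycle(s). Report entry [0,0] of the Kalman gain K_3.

K[0,0] = -0.2710

step 1: x^-=[-2.8100]  P^-=[0.7800]  H_jac=[-5.6200]  S=[25.0358]  K=[-0.1751]  nu=[-5.8761]  x^+=[-1.7811]  P^+=[0.0125]
step 2: x^-=[-1.7811]  P^-=[0.1325]  H_jac=[-3.5623]  S=[2.0809]  K=[-0.2268]  nu=[-2.0024]  x^+=[-1.3271]  P^+=[0.0255]
step 3: x^-=[-1.3271]  P^-=[0.1455]  H_jac=[-2.6541]  S=[1.4247]  K=[-0.2710]  nu=[-0.0111]  x^+=[-1.3241]  P^+=[0.0408]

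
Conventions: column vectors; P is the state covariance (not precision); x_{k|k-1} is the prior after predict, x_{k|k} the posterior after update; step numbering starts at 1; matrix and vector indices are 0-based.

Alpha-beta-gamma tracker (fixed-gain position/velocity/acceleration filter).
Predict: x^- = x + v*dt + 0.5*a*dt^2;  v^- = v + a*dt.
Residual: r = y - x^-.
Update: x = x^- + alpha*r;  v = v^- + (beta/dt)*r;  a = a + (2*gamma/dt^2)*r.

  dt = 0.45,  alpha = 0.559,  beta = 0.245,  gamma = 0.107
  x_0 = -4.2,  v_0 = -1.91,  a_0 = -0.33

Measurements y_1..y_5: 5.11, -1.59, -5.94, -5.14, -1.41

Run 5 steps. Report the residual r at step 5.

step 1: x_pred=-5.0929  r=10.2029  x^+=0.6105  v^+=3.4964  a^+=10.4523
step 2: x_pred=3.2422  r=-4.8322  x^+=0.5410  v^+=5.5691  a^+=5.3457
step 3: x_pred=3.5884  r=-9.5284  x^+=-1.7380  v^+=2.7870  a^+=-4.7238
step 4: x_pred=-0.9621  r=-4.1779  x^+=-3.2976  v^+=-1.6133  a^+=-9.1389
step 5: x_pred=-4.9489  r=3.5389  x^+=-2.9706  v^+=-3.7991  a^+=-5.3991

resid = 3.5389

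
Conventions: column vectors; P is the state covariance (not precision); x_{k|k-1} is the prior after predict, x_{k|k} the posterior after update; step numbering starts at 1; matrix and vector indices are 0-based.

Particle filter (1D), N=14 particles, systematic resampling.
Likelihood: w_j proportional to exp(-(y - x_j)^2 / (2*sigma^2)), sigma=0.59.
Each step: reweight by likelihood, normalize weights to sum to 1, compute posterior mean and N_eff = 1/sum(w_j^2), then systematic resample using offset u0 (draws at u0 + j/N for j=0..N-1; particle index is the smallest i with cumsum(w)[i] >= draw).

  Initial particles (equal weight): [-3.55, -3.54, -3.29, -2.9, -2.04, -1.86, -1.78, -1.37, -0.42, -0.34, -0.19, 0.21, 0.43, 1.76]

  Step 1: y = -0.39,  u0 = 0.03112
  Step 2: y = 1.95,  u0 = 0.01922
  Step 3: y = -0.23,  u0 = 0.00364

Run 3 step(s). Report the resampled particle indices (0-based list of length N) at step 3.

step 1: w=[0.0000, 0.0000, 0.0000, 0.0000, 0.0047, 0.0104, 0.0145, 0.0586, 0.2324, 0.2319, 0.2197, 0.1388, 0.0886, 0.0003]  mean=-0.2856  Neff=5.3482  idx=[7, 8, 8, 8, 8, 9, 9, 9, 10, 10, 10, 11, 11, 12]
step 2: w=[0.0000, 0.0045, 0.0045, 0.0045, 0.0045, 0.0078, 0.0078, 0.0078, 0.0201, 0.0201, 0.0201, 0.1871, 0.1871, 0.5241]  mean=0.2769  Neff=2.8892  idx=[5, 10, 11, 11, 12, 12, 12, 13, 13, 13, 13, 13, 13, 13]
step 3: w=[0.1033, 0.1049, 0.0796, 0.0796, 0.0796, 0.0796, 0.0796, 0.0562, 0.0562, 0.0562, 0.0562, 0.0562, 0.0562, 0.0562]  mean=0.1978  Neff=13.2421  idx=[0, 0, 1, 2, 3, 3, 4, 5, 6, 7, 8, 10, 11, 12]

resampled_idx = [0, 0, 1, 2, 3, 3, 4, 5, 6, 7, 8, 10, 11, 12]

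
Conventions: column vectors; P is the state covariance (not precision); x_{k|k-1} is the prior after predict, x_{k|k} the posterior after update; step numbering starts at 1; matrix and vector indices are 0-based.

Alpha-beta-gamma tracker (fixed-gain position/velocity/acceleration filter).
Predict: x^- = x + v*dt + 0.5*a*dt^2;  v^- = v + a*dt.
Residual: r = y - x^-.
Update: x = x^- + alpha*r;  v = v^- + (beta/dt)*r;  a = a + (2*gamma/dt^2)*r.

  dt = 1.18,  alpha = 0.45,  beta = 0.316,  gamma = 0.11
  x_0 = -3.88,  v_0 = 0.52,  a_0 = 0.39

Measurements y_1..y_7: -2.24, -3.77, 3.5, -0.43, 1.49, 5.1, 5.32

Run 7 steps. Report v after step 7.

v_post = 0.5061

step 1: x_pred=-2.9949  r=0.7549  x^+=-2.6552  v^+=1.1824  a^+=0.5093
step 2: x_pred=-0.9055  r=-2.8645  x^+=-2.1945  v^+=1.0162  a^+=0.0567
step 3: x_pred=-0.9560  r=4.4560  x^+=1.0492  v^+=2.2763  a^+=0.7607
step 4: x_pred=4.2649  r=-4.6949  x^+=2.1522  v^+=1.9167  a^+=0.0189
step 5: x_pred=4.4271  r=-2.9371  x^+=3.1054  v^+=1.1525  a^+=-0.4451
step 6: x_pred=4.1554  r=0.9446  x^+=4.5805  v^+=0.8802  a^+=-0.2959
step 7: x_pred=5.4131  r=-0.0931  x^+=5.3712  v^+=0.5061  a^+=-0.3106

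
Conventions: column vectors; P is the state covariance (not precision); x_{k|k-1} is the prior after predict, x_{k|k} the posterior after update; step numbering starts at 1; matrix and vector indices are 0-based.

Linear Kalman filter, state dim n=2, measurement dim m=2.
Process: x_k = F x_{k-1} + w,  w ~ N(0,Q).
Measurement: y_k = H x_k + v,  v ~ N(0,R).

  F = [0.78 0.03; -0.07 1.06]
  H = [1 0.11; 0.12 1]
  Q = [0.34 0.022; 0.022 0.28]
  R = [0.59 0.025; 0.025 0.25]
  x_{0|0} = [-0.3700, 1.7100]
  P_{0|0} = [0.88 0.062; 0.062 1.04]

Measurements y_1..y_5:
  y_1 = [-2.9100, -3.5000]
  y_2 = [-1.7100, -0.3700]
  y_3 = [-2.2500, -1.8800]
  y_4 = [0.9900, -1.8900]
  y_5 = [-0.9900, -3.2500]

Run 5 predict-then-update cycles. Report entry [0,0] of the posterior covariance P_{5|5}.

step 1: x^-=[-0.2373, 1.8385]  P^-=[0.8792 0.0582; 0.0582 1.4437]  S=[1.4995 0.3482; 0.3482 1.7203]  K=[0.5966 -0.0256; -0.0537 0.8541]  nu=[-2.8749, -5.3100]  x^+=[-1.8163, -2.5426]  P^+=[0.3551 -0.0341; -0.0341 0.2163]
step 2: x^-=[-1.4930, -2.5680]  P^-=[0.5546 -0.0186; -0.0186 0.5298]  S=[1.1469 0.1310; 0.1310 0.7833]  K=[0.4840 -0.0197; -0.0432 0.6807]  nu=[0.0655, 2.3772]  x^+=[-1.5082, -0.9526]  P^+=[0.2881 -0.0274; -0.0274 0.1724]
step 3: x^-=[-1.2050, -0.9042]  P^-=[0.5142 -0.0109; -0.0109 0.4792]  S=[1.1076 0.1284; 0.1284 0.7340]  K=[0.4645 -0.0120; -0.0385 0.6578]  nu=[-0.9455, -0.8312]  x^+=[-1.6343, -1.4146]  P^+=[0.2765 -0.0246; -0.0246 0.1664]
step 4: x^-=[-1.3172, -1.3851]  P^-=[0.5072 -0.0081; -0.0081 0.4720]  S=[1.1011 0.1296; 0.1296 0.7274]  K=[0.4609 -0.0095; -0.0372 0.6542]  nu=[2.4595, -0.3469]  x^+=[-0.1802, -1.7034]  P^+=[0.2743 -0.0238; -0.0238 0.1655]
step 5: x^-=[-0.1916, -1.7930]  P^-=[0.5059 -0.0073; -0.0073 0.4708]  S=[1.1000 0.1301; 0.1301 0.7263]  K=[0.4603 -0.0089; -0.0369 0.6536]  nu=[-0.6011, -1.4340]  x^+=[-0.4555, -2.7081]  P^+=[0.2739 -0.0236; -0.0236 0.1653]

P_post[0,0] = 0.2739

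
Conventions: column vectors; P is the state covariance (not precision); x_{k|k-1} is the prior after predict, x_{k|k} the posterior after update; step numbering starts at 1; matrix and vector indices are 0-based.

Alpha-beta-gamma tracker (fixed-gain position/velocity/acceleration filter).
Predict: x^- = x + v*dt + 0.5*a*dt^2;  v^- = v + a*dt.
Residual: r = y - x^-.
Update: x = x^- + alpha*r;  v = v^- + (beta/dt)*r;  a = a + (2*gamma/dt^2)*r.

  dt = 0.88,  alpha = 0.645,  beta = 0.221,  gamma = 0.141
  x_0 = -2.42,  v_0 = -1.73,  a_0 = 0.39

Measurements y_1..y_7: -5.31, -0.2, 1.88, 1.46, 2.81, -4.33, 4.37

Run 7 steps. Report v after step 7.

step 1: x_pred=-3.7914  r=-1.5186  x^+=-4.7709  v^+=-1.7682  a^+=-0.1630
step 2: x_pred=-6.3900  r=6.1900  x^+=-2.3975  v^+=-0.3571  a^+=2.0911
step 3: x_pred=-1.9020  r=3.7820  x^+=0.5374  v^+=2.4329  a^+=3.4683
step 4: x_pred=4.0213  r=-2.5613  x^+=2.3692  v^+=4.8418  a^+=2.5356
step 5: x_pred=7.6118  r=-4.8018  x^+=4.5146  v^+=5.8672  a^+=0.7870
step 6: x_pred=9.9826  r=-14.3126  x^+=0.7510  v^+=2.9654  a^+=-4.4249
step 7: x_pred=1.6472  r=2.7228  x^+=3.4034  v^+=-0.2447  a^+=-3.4334

v_post = -0.2447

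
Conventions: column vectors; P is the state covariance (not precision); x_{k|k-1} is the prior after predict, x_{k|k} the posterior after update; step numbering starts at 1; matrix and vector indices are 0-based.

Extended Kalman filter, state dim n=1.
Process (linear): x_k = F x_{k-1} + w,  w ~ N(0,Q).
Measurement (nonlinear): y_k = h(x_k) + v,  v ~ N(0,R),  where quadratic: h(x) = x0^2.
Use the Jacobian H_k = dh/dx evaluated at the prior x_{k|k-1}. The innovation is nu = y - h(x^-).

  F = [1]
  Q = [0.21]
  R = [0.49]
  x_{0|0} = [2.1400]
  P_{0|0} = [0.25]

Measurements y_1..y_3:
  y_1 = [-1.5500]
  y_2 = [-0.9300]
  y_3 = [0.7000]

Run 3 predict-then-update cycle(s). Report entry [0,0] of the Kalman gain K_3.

step 1: x^-=[2.1400]  P^-=[0.4600]  H_jac=[4.2800]  S=[8.9165]  K=[0.2208]  nu=[-6.1296]  x^+=[0.7866]  P^+=[0.0253]
step 2: x^-=[0.7866]  P^-=[0.2353]  H_jac=[1.5731]  S=[1.0722]  K=[0.3452]  nu=[-1.5487]  x^+=[0.2520]  P^+=[0.1075]
step 3: x^-=[0.2520]  P^-=[0.3175]  H_jac=[0.5040]  S=[0.5706]  K=[0.2804]  nu=[0.6365]  x^+=[0.4305]  P^+=[0.2726]

K[0,0] = 0.2804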